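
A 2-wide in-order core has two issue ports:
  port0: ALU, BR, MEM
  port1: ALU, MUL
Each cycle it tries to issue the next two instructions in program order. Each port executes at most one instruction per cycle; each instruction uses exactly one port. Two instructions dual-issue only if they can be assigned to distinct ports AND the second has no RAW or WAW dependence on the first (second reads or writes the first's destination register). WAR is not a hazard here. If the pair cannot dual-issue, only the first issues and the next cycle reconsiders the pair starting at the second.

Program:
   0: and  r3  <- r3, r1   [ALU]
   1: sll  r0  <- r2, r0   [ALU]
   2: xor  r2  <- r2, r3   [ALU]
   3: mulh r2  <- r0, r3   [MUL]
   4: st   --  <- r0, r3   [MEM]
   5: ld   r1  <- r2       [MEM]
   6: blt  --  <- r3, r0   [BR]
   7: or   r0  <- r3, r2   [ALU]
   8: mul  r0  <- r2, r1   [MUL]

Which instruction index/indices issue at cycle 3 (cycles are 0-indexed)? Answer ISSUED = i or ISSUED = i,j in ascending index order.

  cy0 -> i0+i1 (and/sll) pair
  cy1 -> i2 (xor) WAW r2
  cy2 -> i3+i4 (mulh/st) pair
  cy3 -> i5 (ld) no-port MEM/BR
  cy4 -> i6+i7 (blt/or) pair
  cy5 -> i8 (mul) tail

ISSUED = 5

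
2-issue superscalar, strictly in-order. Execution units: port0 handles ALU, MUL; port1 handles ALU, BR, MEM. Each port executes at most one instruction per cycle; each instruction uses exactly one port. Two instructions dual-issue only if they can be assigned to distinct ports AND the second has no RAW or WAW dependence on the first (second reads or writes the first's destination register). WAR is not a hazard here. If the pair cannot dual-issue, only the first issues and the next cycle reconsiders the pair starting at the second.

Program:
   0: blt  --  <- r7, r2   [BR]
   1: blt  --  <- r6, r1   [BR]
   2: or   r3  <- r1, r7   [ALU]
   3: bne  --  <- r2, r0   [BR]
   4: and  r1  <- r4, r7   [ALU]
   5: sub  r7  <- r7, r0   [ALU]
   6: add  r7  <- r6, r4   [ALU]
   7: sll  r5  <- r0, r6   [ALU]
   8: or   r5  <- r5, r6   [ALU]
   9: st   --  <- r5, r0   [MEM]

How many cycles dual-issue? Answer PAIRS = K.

PAIRS = 3

#0 head=0: blt i0 no-port BR/BR
#1 head=1: blt or i1&i2 2-wide
#2 head=3: bne and i3&i4 2-wide
#3 head=5: sub i5 WAW r7
#4 head=6: add sll i6&i7 2-wide
#5 head=8: or i8 RAW r5
#6 head=9: st i9 tail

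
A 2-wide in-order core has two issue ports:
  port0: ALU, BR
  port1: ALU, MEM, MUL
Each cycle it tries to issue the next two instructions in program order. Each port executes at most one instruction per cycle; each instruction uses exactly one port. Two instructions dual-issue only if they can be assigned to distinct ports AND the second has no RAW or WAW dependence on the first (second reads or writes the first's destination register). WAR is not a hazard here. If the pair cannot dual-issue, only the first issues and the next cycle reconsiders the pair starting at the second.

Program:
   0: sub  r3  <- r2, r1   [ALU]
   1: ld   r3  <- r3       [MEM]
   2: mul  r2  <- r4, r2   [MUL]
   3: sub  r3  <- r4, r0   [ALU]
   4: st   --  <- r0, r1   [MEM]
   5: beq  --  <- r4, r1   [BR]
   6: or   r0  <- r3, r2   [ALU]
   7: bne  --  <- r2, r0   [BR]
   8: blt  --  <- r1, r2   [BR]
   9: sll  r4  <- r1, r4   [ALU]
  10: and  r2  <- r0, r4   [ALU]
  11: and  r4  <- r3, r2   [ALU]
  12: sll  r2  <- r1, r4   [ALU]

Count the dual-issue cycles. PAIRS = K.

PAIRS = 3

c0: i0 sub.ALU  RAW+WAW r3
c1: i1 ld.MEM  no-port MEM/MUL
c2: i2/i3 mul.MUL;sub.ALU  pair
c3: i4/i5 st.MEM;beq.BR  pair
c4: i6 or.ALU  RAW r0
c5: i7 bne.BR  no-port BR/BR
c6: i8/i9 blt.BR;sll.ALU  pair
c7: i10 and.ALU  RAW r2
c8: i11 and.ALU  RAW r4
c9: i12 sll.ALU  tail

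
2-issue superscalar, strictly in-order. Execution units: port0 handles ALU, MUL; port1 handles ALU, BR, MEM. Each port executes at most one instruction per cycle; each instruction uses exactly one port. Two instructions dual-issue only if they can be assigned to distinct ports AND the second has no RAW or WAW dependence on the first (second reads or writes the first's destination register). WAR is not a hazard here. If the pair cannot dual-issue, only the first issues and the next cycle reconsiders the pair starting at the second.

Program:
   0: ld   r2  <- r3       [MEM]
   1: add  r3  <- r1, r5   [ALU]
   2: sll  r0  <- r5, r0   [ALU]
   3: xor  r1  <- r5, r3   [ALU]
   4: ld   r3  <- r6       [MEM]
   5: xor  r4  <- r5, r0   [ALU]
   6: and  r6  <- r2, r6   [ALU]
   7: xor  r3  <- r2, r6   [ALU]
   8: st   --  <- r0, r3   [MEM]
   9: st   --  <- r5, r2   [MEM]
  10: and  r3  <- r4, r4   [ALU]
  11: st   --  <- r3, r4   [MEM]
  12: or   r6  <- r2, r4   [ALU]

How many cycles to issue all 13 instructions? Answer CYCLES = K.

c0: i0/i1 ld.MEM/add.ALU  dual
c1: i2/i3 sll.ALU/xor.ALU  dual
c2: i4/i5 ld.MEM/xor.ALU  dual
c3: i6 and.ALU  RAW r6
c4: i7 xor.ALU  RAW r3
c5: i8 st.MEM  no-port MEM/MEM
c6: i9/i10 st.MEM/and.ALU  dual
c7: i11/i12 st.MEM/or.ALU  dual

CYCLES = 8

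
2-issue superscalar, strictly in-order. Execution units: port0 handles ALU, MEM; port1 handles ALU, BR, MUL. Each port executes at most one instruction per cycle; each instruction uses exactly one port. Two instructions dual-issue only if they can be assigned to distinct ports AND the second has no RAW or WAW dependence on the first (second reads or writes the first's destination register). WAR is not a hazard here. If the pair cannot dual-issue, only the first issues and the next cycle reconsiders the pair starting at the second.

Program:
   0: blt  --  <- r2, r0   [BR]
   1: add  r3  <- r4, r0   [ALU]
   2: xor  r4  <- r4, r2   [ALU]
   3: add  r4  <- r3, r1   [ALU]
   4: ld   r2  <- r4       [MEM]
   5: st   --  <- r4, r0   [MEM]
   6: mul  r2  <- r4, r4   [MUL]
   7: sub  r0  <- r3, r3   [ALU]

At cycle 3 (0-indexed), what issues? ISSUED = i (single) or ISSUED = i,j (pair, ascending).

ISSUED = 4

0. blt+add @i0+i1  | pair
1. xor @i2  | WAW r4
2. add @i3  | RAW r4
3. ld @i4  | no-port MEM/MEM
4. st+mul @i5+i6  | pair
5. sub @i7  | tail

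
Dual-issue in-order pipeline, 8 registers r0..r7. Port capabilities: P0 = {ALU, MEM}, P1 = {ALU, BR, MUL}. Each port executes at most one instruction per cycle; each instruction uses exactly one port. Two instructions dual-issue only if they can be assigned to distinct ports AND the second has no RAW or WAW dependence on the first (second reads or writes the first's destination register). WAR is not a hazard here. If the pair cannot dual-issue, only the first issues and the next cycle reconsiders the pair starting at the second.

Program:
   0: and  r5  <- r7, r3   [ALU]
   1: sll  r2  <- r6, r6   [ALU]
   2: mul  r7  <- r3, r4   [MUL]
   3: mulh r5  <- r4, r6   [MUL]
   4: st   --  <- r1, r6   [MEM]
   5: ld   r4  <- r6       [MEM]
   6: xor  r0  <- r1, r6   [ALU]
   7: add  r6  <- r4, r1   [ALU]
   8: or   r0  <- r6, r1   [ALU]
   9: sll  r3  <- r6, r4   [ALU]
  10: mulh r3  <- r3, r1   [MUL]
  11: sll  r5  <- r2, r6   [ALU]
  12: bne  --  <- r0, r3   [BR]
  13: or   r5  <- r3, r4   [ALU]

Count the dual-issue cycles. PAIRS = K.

#0 head=0: and sll i0/i1 pair
#1 head=2: mul i2 no-port MUL/MUL
#2 head=3: mulh st i3/i4 pair
#3 head=5: ld xor i5/i6 pair
#4 head=7: add i7 RAW r6
#5 head=8: or sll i8/i9 pair
#6 head=10: mulh sll i10/i11 pair
#7 head=12: bne or i12/i13 pair

PAIRS = 6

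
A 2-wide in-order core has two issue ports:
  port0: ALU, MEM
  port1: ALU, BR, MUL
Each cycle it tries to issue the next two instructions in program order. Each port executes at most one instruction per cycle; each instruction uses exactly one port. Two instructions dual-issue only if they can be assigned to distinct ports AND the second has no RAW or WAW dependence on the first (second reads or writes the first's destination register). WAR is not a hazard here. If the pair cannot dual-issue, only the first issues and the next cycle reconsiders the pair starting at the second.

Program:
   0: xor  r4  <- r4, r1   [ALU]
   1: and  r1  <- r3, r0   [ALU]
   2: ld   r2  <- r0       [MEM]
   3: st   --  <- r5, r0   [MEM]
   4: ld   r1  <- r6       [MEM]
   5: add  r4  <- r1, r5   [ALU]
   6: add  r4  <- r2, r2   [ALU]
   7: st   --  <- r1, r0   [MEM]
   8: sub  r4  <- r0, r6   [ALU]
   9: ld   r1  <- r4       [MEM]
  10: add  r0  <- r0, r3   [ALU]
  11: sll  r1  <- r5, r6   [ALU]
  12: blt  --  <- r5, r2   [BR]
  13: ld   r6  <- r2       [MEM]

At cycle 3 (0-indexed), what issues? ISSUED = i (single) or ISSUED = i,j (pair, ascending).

ISSUED = 4

  cy0 -> i0+i1 (xor;and) dual
  cy1 -> i2 (ld) no-port MEM/MEM
  cy2 -> i3 (st) no-port MEM/MEM
  cy3 -> i4 (ld) RAW r1
  cy4 -> i5 (add) WAW r4
  cy5 -> i6+i7 (add;st) dual
  cy6 -> i8 (sub) RAW r4
  cy7 -> i9+i10 (ld;add) dual
  cy8 -> i11+i12 (sll;blt) dual
  cy9 -> i13 (ld) tail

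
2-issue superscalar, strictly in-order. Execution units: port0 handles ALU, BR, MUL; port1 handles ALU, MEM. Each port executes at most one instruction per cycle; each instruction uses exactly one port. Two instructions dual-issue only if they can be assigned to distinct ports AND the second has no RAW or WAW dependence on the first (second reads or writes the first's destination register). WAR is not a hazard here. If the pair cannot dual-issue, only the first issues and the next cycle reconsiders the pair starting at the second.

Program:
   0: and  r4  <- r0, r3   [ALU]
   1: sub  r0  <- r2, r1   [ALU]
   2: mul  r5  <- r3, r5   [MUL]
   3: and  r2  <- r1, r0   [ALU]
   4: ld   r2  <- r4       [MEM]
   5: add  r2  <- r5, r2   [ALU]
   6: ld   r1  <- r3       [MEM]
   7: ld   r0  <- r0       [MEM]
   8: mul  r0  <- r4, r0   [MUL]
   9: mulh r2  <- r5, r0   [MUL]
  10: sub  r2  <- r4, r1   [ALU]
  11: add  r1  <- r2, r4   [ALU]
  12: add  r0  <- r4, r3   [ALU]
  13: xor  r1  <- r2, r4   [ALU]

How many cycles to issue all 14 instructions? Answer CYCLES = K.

CYCLES = 10

t=0 i0,i1:and sub ; 2-wide
t=1 i2,i3:mul and ; 2-wide
t=2 i4:ld ; RAW+WAW r2
t=3 i5,i6:add ld ; 2-wide
t=4 i7:ld ; RAW+WAW r0
t=5 i8:mul ; no-port MUL/MUL
t=6 i9:mulh ; WAW r2
t=7 i10:sub ; RAW r2
t=8 i11,i12:add add ; 2-wide
t=9 i13:xor ; tail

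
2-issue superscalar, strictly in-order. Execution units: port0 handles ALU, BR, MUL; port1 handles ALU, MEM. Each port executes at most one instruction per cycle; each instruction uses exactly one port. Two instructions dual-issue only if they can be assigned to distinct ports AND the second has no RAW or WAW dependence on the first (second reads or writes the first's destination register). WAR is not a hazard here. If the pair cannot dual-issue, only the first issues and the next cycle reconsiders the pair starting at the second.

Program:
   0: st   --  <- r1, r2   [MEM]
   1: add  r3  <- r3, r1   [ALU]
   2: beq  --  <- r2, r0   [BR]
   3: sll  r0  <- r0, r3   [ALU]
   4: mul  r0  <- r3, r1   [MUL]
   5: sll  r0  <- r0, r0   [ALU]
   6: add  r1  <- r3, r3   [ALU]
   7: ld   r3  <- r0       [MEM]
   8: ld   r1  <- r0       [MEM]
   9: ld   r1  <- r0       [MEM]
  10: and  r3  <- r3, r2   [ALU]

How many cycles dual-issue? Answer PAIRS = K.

0. st+add @i0/i1  | 2-wide
1. beq+sll @i2/i3  | 2-wide
2. mul @i4  | RAW+WAW r0
3. sll+add @i5/i6  | 2-wide
4. ld @i7  | no-port MEM/MEM
5. ld @i8  | no-port MEM/MEM
6. ld+and @i9/i10  | 2-wide

PAIRS = 4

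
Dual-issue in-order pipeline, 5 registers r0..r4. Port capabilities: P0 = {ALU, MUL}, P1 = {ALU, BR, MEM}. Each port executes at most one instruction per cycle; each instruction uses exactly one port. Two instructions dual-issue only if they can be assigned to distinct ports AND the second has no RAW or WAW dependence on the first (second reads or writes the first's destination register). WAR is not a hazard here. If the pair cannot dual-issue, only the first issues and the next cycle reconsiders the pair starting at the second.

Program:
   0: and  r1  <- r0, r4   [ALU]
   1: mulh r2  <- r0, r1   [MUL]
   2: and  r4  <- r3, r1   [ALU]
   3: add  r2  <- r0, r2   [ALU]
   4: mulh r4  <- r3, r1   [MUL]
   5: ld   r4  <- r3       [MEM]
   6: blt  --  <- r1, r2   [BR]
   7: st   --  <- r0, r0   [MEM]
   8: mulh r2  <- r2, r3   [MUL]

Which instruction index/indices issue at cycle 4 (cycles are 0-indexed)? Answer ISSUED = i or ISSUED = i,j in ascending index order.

0. and.ALU @i0  | RAW r1
1. mulh.MUL+and.ALU @i1+i2  | pair
2. add.ALU+mulh.MUL @i3+i4  | pair
3. ld.MEM @i5  | no-port MEM/BR
4. blt.BR @i6  | no-port BR/MEM
5. st.MEM+mulh.MUL @i7+i8  | pair

ISSUED = 6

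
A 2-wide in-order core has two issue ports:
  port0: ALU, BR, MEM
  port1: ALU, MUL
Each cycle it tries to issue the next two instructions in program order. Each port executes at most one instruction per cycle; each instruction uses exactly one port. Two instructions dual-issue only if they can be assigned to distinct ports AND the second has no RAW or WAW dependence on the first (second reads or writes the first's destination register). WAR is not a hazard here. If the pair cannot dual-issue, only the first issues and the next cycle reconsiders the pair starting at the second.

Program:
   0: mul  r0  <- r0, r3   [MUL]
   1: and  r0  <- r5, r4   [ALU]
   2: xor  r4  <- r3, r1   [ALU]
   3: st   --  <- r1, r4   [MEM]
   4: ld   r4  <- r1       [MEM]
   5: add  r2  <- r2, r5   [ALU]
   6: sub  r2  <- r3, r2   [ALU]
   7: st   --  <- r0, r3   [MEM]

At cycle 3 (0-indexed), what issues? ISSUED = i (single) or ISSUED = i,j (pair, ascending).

c0: i0 mul.MUL  WAW r0
c1: i1+i2 and.ALU xor.ALU  2-wide
c2: i3 st.MEM  no-port MEM/MEM
c3: i4+i5 ld.MEM add.ALU  2-wide
c4: i6+i7 sub.ALU st.MEM  2-wide

ISSUED = 4,5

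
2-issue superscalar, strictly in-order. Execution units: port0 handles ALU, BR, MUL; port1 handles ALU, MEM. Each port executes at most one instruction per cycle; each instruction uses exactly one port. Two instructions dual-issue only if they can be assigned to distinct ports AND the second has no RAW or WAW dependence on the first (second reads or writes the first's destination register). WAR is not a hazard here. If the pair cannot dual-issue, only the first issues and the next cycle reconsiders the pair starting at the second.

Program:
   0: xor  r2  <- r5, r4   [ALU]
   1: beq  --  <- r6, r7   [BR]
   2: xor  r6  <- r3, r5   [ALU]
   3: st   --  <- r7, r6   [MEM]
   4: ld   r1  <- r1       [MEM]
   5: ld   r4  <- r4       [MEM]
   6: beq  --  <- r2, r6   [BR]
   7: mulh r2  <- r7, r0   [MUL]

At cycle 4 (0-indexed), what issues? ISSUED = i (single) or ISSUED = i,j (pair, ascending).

ISSUED = 5,6

#0 head=0: xor.ALU;beq.BR i0/i1 dual
#1 head=2: xor.ALU i2 RAW r6
#2 head=3: st.MEM i3 no-port MEM/MEM
#3 head=4: ld.MEM i4 no-port MEM/MEM
#4 head=5: ld.MEM;beq.BR i5/i6 dual
#5 head=7: mulh.MUL i7 tail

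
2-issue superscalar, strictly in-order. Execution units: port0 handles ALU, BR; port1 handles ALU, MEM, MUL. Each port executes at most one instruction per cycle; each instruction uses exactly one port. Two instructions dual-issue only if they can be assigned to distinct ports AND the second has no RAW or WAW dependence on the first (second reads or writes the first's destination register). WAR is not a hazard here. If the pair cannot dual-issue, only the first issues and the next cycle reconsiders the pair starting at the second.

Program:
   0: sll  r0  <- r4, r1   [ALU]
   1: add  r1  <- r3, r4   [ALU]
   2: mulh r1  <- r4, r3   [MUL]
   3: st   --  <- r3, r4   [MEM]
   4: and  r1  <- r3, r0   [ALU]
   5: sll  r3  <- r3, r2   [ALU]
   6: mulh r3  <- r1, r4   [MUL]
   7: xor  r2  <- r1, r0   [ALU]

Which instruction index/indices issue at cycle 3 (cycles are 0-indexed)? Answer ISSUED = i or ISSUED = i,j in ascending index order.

ISSUED = 5

  cy0 -> i0,i1 (sll;add) 2-wide
  cy1 -> i2 (mulh) no-port MUL/MEM
  cy2 -> i3,i4 (st;and) 2-wide
  cy3 -> i5 (sll) WAW r3
  cy4 -> i6,i7 (mulh;xor) 2-wide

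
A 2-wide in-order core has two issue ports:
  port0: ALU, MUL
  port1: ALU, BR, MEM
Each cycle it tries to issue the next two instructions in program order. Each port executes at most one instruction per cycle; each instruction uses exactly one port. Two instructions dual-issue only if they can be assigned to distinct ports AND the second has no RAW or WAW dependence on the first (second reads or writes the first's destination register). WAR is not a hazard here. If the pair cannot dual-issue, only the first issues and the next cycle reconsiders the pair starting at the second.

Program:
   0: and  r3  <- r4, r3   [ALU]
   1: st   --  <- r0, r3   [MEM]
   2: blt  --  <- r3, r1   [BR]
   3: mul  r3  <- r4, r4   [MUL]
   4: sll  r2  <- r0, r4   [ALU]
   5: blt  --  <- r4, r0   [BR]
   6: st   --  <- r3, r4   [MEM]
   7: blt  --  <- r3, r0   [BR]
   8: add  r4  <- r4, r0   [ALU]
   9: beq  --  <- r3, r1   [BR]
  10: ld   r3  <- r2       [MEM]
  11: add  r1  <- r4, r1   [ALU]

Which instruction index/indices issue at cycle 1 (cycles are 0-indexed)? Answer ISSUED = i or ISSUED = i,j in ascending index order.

ISSUED = 1

#0 head=0: and i0 RAW r3
#1 head=1: st i1 no-port MEM/BR
#2 head=2: blt;mul i2&i3 pair
#3 head=4: sll;blt i4&i5 pair
#4 head=6: st i6 no-port MEM/BR
#5 head=7: blt;add i7&i8 pair
#6 head=9: beq i9 no-port BR/MEM
#7 head=10: ld;add i10&i11 pair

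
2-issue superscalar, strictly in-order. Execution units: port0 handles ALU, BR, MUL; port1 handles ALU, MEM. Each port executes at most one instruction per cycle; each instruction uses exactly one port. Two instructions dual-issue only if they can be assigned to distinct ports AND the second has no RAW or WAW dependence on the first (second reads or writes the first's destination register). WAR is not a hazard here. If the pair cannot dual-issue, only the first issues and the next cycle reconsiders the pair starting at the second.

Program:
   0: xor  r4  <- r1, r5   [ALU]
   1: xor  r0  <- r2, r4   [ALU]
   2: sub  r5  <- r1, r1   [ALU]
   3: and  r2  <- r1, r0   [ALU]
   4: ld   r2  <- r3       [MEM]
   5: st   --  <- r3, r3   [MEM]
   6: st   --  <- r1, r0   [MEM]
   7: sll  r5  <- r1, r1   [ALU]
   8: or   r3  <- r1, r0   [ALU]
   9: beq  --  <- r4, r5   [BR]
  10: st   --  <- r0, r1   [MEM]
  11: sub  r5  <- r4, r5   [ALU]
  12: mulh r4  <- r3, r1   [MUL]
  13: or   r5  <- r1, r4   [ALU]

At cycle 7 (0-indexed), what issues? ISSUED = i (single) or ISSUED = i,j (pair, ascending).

ISSUED = 10,11

c0: i0 xor  RAW r4
c1: i1/i2 xor sub  pair
c2: i3 and  WAW r2
c3: i4 ld  no-port MEM/MEM
c4: i5 st  no-port MEM/MEM
c5: i6/i7 st sll  pair
c6: i8/i9 or beq  pair
c7: i10/i11 st sub  pair
c8: i12 mulh  RAW r4
c9: i13 or  tail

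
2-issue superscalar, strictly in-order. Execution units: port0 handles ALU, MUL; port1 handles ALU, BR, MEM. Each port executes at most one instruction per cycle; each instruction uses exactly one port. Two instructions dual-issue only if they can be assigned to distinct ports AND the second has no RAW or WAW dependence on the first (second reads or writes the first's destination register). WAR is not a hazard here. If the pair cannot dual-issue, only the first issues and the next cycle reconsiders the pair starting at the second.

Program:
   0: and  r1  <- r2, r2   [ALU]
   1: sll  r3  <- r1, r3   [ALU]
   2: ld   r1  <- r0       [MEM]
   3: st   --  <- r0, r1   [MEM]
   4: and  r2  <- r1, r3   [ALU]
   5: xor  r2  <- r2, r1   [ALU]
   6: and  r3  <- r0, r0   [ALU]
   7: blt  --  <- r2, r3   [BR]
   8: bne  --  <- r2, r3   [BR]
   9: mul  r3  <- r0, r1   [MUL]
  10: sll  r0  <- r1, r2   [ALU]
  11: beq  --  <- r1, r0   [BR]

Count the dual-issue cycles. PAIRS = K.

PAIRS = 4

0. and @i0  | RAW r1
1. sll/ld @i1,i2  | dual
2. st/and @i3,i4  | dual
3. xor/and @i5,i6  | dual
4. blt @i7  | no-port BR/BR
5. bne/mul @i8,i9  | dual
6. sll @i10  | RAW r0
7. beq @i11  | tail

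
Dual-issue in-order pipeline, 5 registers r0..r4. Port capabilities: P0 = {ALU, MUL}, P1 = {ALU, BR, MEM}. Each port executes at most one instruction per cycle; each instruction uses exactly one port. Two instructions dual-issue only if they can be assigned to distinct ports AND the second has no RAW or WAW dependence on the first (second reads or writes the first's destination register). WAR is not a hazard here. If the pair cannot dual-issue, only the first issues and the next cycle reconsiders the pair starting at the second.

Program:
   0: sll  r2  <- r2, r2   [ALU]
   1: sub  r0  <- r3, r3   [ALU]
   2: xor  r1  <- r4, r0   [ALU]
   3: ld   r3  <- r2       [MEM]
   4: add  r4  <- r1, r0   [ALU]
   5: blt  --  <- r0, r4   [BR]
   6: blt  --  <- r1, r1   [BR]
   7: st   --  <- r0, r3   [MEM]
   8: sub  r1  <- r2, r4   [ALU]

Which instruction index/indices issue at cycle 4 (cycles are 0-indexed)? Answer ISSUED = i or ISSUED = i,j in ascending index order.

ISSUED = 6

  cy0 -> i0/i1 (sll+sub) 2-wide
  cy1 -> i2/i3 (xor+ld) 2-wide
  cy2 -> i4 (add) RAW r4
  cy3 -> i5 (blt) no-port BR/BR
  cy4 -> i6 (blt) no-port BR/MEM
  cy5 -> i7/i8 (st+sub) 2-wide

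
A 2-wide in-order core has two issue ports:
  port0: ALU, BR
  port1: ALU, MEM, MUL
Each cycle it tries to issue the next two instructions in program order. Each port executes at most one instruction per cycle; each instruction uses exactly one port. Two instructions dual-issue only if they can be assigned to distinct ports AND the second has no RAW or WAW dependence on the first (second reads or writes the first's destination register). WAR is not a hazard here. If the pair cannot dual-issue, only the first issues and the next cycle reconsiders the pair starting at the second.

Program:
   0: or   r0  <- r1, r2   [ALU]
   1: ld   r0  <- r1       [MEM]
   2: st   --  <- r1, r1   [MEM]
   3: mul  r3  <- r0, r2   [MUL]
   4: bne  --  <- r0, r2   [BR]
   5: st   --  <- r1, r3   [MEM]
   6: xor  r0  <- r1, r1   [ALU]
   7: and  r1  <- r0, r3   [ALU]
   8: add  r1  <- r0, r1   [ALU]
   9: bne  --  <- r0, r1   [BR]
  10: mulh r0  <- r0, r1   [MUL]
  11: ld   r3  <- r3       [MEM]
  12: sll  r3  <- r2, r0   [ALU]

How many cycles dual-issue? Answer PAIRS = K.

0. or.ALU @i0  | WAW r0
1. ld.MEM @i1  | no-port MEM/MEM
2. st.MEM @i2  | no-port MEM/MUL
3. mul.MUL bne.BR @i3+i4  | 2-wide
4. st.MEM xor.ALU @i5+i6  | 2-wide
5. and.ALU @i7  | RAW+WAW r1
6. add.ALU @i8  | RAW r1
7. bne.BR mulh.MUL @i9+i10  | 2-wide
8. ld.MEM @i11  | WAW r3
9. sll.ALU @i12  | tail

PAIRS = 3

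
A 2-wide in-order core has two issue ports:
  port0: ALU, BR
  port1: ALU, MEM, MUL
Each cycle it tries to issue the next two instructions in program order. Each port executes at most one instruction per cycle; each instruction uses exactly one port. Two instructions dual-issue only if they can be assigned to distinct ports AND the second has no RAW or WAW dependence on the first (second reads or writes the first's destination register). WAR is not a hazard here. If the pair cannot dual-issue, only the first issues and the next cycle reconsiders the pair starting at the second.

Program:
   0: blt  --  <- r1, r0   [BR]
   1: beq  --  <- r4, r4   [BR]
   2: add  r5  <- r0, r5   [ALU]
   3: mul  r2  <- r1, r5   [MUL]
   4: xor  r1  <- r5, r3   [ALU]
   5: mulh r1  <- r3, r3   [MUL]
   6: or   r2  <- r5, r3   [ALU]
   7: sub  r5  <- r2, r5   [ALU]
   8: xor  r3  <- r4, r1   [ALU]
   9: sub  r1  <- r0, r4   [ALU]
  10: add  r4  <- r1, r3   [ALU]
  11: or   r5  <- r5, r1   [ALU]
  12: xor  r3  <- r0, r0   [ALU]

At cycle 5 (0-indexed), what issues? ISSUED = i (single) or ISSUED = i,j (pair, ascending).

  cy0 -> i0 (blt.BR) no-port BR/BR
  cy1 -> i1+i2 (beq.BR+add.ALU) pair
  cy2 -> i3+i4 (mul.MUL+xor.ALU) pair
  cy3 -> i5+i6 (mulh.MUL+or.ALU) pair
  cy4 -> i7+i8 (sub.ALU+xor.ALU) pair
  cy5 -> i9 (sub.ALU) RAW r1
  cy6 -> i10+i11 (add.ALU+or.ALU) pair
  cy7 -> i12 (xor.ALU) tail

ISSUED = 9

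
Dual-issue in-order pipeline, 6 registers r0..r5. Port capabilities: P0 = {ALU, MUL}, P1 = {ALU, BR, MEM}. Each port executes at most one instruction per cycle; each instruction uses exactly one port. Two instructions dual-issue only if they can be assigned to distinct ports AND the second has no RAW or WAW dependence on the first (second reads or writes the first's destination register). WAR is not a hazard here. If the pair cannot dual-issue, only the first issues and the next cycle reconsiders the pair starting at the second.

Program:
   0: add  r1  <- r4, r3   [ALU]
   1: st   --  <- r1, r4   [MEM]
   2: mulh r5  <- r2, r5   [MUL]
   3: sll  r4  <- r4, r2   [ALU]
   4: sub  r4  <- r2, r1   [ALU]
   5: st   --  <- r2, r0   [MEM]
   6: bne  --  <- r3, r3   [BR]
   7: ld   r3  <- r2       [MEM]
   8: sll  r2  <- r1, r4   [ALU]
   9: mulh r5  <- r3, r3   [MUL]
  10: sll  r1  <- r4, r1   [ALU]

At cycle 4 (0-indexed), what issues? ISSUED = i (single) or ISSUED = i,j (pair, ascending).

ISSUED = 6

  cy0 -> i0 (add) RAW r1
  cy1 -> i1&i2 (st/mulh) pair
  cy2 -> i3 (sll) WAW r4
  cy3 -> i4&i5 (sub/st) pair
  cy4 -> i6 (bne) no-port BR/MEM
  cy5 -> i7&i8 (ld/sll) pair
  cy6 -> i9&i10 (mulh/sll) pair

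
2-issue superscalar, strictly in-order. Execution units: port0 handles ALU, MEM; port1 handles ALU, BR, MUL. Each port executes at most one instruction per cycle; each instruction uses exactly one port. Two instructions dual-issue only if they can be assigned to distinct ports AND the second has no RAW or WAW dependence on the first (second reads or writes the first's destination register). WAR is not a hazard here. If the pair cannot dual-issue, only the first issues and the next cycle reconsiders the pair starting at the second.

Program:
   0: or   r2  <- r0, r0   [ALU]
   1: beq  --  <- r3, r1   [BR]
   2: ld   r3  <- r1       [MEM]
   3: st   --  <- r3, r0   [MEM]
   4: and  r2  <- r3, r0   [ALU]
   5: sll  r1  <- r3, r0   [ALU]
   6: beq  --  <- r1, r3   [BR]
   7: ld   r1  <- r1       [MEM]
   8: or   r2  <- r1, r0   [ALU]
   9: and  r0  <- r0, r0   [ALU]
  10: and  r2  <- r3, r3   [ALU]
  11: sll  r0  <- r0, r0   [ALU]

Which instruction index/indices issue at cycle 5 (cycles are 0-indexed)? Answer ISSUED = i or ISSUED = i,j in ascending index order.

ISSUED = 8,9

  cy0 -> i0/i1 (or.ALU+beq.BR) pair
  cy1 -> i2 (ld.MEM) no-port MEM/MEM
  cy2 -> i3/i4 (st.MEM+and.ALU) pair
  cy3 -> i5 (sll.ALU) RAW r1
  cy4 -> i6/i7 (beq.BR+ld.MEM) pair
  cy5 -> i8/i9 (or.ALU+and.ALU) pair
  cy6 -> i10/i11 (and.ALU+sll.ALU) pair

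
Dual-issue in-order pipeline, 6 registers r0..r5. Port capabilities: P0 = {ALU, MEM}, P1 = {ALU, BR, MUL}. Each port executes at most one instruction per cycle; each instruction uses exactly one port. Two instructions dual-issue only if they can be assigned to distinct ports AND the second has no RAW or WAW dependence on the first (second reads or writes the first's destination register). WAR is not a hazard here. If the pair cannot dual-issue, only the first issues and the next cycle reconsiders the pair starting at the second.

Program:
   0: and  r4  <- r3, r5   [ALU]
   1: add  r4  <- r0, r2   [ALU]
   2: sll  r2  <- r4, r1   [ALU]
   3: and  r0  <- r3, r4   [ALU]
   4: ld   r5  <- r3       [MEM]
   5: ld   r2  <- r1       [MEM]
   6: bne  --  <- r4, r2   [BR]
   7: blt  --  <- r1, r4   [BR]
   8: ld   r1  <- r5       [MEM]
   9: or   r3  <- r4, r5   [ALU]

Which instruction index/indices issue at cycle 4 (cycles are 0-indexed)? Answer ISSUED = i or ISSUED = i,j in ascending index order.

#0 head=0: and.ALU i0 WAW r4
#1 head=1: add.ALU i1 RAW r4
#2 head=2: sll.ALU+and.ALU i2/i3 pair
#3 head=4: ld.MEM i4 no-port MEM/MEM
#4 head=5: ld.MEM i5 RAW r2
#5 head=6: bne.BR i6 no-port BR/BR
#6 head=7: blt.BR+ld.MEM i7/i8 pair
#7 head=9: or.ALU i9 tail

ISSUED = 5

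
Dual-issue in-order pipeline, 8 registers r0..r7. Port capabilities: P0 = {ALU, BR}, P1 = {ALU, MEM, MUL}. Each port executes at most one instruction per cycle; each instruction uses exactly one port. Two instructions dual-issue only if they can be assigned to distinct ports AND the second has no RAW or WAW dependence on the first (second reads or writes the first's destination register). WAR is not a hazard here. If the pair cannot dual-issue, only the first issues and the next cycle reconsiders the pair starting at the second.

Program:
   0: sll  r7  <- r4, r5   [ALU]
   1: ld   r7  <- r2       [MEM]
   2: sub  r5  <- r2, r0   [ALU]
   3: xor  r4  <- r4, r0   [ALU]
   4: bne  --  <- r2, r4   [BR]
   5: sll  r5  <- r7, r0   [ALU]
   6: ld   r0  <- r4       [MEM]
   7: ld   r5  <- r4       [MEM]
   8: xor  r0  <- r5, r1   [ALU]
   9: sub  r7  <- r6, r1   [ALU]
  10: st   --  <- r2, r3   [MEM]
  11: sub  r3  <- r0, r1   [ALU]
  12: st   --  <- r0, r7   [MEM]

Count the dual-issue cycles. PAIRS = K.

  cy0 -> i0 (sll.ALU) WAW r7
  cy1 -> i1&i2 (ld.MEM/sub.ALU) dual
  cy2 -> i3 (xor.ALU) RAW r4
  cy3 -> i4&i5 (bne.BR/sll.ALU) dual
  cy4 -> i6 (ld.MEM) no-port MEM/MEM
  cy5 -> i7 (ld.MEM) RAW r5
  cy6 -> i8&i9 (xor.ALU/sub.ALU) dual
  cy7 -> i10&i11 (st.MEM/sub.ALU) dual
  cy8 -> i12 (st.MEM) tail

PAIRS = 4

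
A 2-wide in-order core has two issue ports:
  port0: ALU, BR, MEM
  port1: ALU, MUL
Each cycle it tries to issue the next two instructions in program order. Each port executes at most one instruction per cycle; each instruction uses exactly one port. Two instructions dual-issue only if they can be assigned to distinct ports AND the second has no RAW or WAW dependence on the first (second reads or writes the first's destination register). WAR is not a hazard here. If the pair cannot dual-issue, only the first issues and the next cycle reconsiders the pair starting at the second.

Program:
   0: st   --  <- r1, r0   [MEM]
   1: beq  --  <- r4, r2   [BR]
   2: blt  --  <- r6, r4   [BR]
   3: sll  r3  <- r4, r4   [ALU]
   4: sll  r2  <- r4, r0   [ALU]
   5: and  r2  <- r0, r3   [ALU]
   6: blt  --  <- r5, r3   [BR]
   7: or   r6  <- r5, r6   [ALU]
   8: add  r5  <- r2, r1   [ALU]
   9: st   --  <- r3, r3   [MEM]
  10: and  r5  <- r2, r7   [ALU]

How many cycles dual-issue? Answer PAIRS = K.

[0] i0  st  -- no-port MEM/BR
[1] i1  beq  -- no-port BR/BR
[2] i2/i3  blt sll  -- pair
[3] i4  sll  -- WAW r2
[4] i5/i6  and blt  -- pair
[5] i7/i8  or add  -- pair
[6] i9/i10  st and  -- pair

PAIRS = 4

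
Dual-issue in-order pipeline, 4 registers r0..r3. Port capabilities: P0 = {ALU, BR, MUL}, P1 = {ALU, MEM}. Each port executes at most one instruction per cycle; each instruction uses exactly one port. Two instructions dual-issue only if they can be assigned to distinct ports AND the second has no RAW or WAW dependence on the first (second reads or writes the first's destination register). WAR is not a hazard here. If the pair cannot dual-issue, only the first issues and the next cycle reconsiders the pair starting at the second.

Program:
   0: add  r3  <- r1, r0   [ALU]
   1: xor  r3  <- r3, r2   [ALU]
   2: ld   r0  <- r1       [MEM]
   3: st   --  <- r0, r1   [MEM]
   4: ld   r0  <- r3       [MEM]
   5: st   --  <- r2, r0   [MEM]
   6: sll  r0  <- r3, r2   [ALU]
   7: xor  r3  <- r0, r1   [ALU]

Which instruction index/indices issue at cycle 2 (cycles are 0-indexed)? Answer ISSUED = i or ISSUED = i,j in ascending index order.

ISSUED = 3

c0: i0 add  RAW+WAW r3
c1: i1/i2 xor;ld  dual
c2: i3 st  no-port MEM/MEM
c3: i4 ld  no-port MEM/MEM
c4: i5/i6 st;sll  dual
c5: i7 xor  tail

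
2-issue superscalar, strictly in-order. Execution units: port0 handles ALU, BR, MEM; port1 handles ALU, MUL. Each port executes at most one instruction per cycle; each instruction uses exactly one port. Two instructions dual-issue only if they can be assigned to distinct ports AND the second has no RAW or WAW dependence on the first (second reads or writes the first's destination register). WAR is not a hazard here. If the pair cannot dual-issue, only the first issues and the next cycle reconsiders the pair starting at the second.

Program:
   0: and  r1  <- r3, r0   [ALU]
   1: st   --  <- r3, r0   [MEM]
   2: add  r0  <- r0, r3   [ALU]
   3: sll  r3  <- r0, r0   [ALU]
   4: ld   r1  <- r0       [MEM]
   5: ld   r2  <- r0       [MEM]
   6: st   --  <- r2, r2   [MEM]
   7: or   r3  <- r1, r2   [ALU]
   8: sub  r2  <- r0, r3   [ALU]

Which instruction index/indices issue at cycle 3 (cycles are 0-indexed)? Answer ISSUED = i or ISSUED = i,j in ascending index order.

ISSUED = 5

#0 head=0: and;st i0/i1 dual
#1 head=2: add i2 RAW r0
#2 head=3: sll;ld i3/i4 dual
#3 head=5: ld i5 no-port MEM/MEM
#4 head=6: st;or i6/i7 dual
#5 head=8: sub i8 tail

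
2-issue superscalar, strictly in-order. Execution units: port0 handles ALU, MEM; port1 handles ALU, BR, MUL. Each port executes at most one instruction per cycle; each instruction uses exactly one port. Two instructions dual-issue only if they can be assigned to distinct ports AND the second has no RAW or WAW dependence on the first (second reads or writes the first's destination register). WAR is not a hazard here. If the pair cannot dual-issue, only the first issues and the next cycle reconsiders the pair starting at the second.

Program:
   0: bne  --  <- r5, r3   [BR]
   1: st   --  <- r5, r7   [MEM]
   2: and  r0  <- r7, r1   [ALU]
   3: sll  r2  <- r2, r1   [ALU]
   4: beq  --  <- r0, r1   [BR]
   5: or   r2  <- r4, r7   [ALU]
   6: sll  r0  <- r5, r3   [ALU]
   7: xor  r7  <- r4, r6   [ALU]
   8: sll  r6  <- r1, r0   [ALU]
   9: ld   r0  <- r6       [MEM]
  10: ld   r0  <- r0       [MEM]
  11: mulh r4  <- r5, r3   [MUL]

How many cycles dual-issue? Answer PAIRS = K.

t=0 i0/i1:bne.BR;st.MEM ; dual
t=1 i2/i3:and.ALU;sll.ALU ; dual
t=2 i4/i5:beq.BR;or.ALU ; dual
t=3 i6/i7:sll.ALU;xor.ALU ; dual
t=4 i8:sll.ALU ; RAW r6
t=5 i9:ld.MEM ; no-port MEM/MEM
t=6 i10/i11:ld.MEM;mulh.MUL ; dual

PAIRS = 5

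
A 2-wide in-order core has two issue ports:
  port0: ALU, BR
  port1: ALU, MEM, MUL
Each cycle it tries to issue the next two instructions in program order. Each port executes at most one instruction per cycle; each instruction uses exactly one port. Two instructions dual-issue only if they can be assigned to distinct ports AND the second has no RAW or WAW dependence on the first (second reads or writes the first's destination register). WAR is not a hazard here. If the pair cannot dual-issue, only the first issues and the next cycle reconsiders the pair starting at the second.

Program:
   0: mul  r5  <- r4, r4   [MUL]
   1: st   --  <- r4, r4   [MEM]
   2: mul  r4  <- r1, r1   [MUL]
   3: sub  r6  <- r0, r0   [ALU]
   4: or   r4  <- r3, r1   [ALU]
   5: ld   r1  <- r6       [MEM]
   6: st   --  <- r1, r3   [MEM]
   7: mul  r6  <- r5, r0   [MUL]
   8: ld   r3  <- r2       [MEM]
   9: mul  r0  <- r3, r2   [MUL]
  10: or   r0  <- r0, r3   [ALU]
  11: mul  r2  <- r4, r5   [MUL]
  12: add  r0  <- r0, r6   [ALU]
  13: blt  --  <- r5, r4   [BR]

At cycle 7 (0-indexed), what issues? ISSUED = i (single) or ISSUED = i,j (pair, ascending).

#0 head=0: mul.MUL i0 no-port MUL/MEM
#1 head=1: st.MEM i1 no-port MEM/MUL
#2 head=2: mul.MUL+sub.ALU i2&i3 2-wide
#3 head=4: or.ALU+ld.MEM i4&i5 2-wide
#4 head=6: st.MEM i6 no-port MEM/MUL
#5 head=7: mul.MUL i7 no-port MUL/MEM
#6 head=8: ld.MEM i8 no-port MEM/MUL
#7 head=9: mul.MUL i9 RAW+WAW r0
#8 head=10: or.ALU+mul.MUL i10&i11 2-wide
#9 head=12: add.ALU+blt.BR i12&i13 2-wide

ISSUED = 9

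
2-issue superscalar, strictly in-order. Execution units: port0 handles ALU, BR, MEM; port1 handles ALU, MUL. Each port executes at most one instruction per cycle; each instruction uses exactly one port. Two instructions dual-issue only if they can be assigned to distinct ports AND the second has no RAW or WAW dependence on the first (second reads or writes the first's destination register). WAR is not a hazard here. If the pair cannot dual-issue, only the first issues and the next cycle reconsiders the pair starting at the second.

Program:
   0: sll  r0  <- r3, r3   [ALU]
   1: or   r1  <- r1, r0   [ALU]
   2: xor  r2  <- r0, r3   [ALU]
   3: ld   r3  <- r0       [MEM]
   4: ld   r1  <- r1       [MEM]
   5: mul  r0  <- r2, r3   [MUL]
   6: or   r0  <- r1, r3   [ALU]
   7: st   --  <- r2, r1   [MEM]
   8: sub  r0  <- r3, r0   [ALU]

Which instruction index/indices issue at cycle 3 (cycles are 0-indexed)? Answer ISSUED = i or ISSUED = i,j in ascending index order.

ISSUED = 4,5

[0] i0  sll.ALU  -- RAW r0
[1] i1,i2  or.ALU+xor.ALU  -- dual
[2] i3  ld.MEM  -- no-port MEM/MEM
[3] i4,i5  ld.MEM+mul.MUL  -- dual
[4] i6,i7  or.ALU+st.MEM  -- dual
[5] i8  sub.ALU  -- tail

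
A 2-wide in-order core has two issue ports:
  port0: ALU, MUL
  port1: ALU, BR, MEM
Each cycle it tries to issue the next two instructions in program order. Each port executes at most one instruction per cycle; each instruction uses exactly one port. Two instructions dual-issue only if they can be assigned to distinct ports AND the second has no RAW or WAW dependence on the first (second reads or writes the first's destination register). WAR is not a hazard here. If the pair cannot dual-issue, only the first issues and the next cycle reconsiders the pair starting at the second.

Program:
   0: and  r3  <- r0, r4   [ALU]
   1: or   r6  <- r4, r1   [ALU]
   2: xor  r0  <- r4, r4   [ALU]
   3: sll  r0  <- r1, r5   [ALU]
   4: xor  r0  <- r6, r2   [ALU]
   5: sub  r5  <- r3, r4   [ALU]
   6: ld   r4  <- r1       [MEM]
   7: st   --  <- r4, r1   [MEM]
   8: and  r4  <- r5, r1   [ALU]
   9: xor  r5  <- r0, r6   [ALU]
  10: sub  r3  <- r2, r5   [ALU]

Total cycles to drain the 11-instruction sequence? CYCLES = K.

CYCLES = 8

0. and.ALU/or.ALU @i0,i1  | dual
1. xor.ALU @i2  | WAW r0
2. sll.ALU @i3  | WAW r0
3. xor.ALU/sub.ALU @i4,i5  | dual
4. ld.MEM @i6  | no-port MEM/MEM
5. st.MEM/and.ALU @i7,i8  | dual
6. xor.ALU @i9  | RAW r5
7. sub.ALU @i10  | tail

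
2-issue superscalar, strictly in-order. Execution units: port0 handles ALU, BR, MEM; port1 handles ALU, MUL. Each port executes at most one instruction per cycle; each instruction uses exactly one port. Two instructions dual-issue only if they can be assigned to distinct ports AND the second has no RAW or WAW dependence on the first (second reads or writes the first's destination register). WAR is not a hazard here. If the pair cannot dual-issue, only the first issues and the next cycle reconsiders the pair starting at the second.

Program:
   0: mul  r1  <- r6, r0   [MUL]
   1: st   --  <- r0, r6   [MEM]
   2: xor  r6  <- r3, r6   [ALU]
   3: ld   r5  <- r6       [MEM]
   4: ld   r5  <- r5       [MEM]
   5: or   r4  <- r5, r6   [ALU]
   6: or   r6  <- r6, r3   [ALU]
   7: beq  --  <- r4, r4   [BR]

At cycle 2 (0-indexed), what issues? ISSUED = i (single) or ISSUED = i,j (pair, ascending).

ISSUED = 3

c0: i0,i1 mul st  pair
c1: i2 xor  RAW r6
c2: i3 ld  no-port MEM/MEM
c3: i4 ld  RAW r5
c4: i5,i6 or or  pair
c5: i7 beq  tail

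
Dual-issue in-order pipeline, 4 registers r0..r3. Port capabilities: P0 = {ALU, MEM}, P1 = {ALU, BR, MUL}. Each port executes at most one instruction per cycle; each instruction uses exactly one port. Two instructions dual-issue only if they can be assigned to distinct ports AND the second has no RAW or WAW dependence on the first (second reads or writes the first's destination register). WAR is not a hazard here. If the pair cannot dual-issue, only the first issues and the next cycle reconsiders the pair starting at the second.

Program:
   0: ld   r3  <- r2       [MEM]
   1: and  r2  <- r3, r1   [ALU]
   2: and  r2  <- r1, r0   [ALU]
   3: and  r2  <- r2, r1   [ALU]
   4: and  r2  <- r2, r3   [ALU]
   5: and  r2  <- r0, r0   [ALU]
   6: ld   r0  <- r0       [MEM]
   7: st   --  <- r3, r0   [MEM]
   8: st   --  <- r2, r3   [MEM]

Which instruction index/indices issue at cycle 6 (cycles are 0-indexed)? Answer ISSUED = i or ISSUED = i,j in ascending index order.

ISSUED = 7

#0 head=0: ld.MEM i0 RAW r3
#1 head=1: and.ALU i1 WAW r2
#2 head=2: and.ALU i2 RAW+WAW r2
#3 head=3: and.ALU i3 RAW+WAW r2
#4 head=4: and.ALU i4 WAW r2
#5 head=5: and.ALU/ld.MEM i5/i6 dual
#6 head=7: st.MEM i7 no-port MEM/MEM
#7 head=8: st.MEM i8 tail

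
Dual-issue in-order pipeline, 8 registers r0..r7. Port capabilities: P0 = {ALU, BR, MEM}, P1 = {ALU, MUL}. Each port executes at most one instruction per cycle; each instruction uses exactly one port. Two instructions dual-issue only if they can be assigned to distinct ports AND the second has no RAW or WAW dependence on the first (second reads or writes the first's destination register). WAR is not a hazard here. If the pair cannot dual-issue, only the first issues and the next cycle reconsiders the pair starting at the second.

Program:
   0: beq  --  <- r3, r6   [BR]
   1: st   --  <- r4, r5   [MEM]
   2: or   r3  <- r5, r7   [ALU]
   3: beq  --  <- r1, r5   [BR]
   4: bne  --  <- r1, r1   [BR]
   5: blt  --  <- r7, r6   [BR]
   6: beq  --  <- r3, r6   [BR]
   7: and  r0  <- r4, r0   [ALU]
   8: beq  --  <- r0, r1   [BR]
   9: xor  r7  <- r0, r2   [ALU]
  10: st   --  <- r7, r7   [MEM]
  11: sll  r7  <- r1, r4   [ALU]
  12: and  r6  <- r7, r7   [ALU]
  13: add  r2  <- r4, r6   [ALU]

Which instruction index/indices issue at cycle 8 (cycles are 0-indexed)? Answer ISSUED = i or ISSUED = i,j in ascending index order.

t=0 i0:beq.BR ; no-port BR/MEM
t=1 i1,i2:st.MEM or.ALU ; 2-wide
t=2 i3:beq.BR ; no-port BR/BR
t=3 i4:bne.BR ; no-port BR/BR
t=4 i5:blt.BR ; no-port BR/BR
t=5 i6,i7:beq.BR and.ALU ; 2-wide
t=6 i8,i9:beq.BR xor.ALU ; 2-wide
t=7 i10,i11:st.MEM sll.ALU ; 2-wide
t=8 i12:and.ALU ; RAW r6
t=9 i13:add.ALU ; tail

ISSUED = 12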